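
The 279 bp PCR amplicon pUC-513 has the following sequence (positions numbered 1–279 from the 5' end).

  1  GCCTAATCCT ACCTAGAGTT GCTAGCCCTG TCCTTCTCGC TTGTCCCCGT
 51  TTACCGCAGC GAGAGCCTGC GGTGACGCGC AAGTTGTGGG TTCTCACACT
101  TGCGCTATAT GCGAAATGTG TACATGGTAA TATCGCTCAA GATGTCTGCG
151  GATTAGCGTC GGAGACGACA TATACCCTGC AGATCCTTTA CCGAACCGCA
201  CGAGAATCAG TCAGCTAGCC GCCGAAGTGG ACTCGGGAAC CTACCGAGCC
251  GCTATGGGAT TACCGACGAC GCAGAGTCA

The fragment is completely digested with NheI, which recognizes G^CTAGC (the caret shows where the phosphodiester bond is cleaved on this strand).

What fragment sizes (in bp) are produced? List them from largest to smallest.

NheI sites (GCTAGC) start at positions 21, 214.
NheI cuts after the first base of each site, so after positions 21, 214.
Linear molecule, 2 cuts → 3 fragments:
  1–21 → 21 bp
  22–214 → 193 bp
  215–279 → 65 bp
Sorted largest to smallest: 193, 65, 21 bp.

193, 65, 21 bp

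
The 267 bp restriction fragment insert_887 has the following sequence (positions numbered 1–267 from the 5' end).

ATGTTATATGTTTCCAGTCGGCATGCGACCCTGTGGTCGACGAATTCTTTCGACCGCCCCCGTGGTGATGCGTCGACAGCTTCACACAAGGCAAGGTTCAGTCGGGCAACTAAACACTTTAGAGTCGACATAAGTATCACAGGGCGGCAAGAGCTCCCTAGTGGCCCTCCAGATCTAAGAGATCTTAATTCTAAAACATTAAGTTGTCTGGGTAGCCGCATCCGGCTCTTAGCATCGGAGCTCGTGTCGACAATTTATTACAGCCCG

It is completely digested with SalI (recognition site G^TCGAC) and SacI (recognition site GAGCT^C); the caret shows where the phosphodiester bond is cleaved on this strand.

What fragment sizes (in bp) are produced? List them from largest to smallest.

87, 52, 36, 36, 31, 21, 4 bp

SalI sites (GTCGAC) start at positions 36, 72, 124, 246.
SalI cuts after the first base of each site, so after positions 36, 72, 124, 246.
SacI sites (GAGCTC) start at positions 151, 238.
SacI cuts after base 5 of each site (before the last base), so after positions 155, 242.
Combined cut positions: 36, 72, 124, 155, 242, 246.
Linear molecule, 6 cuts → 7 fragments:
  1–36 → 36 bp
  37–72 → 36 bp
  73–124 → 52 bp
  125–155 → 31 bp
  156–242 → 87 bp
  243–246 → 4 bp
  247–267 → 21 bp
Sorted largest to smallest: 87, 52, 36, 36, 31, 21, 4 bp.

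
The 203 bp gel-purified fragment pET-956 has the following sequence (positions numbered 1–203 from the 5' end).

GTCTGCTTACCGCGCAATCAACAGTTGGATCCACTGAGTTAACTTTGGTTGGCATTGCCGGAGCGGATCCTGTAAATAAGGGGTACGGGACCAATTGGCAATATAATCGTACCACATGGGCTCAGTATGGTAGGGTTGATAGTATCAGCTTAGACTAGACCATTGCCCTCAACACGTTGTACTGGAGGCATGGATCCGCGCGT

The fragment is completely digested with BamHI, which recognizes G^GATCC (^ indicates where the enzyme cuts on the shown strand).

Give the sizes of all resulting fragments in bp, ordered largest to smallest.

BamHI sites (GGATCC) start at positions 27, 65, 192.
BamHI cuts after the first base of each site, so after positions 27, 65, 192.
Linear molecule, 3 cuts → 4 fragments:
  1–27 → 27 bp
  28–65 → 38 bp
  66–192 → 127 bp
  193–203 → 11 bp
Sorted largest to smallest: 127, 38, 27, 11 bp.

127, 38, 27, 11 bp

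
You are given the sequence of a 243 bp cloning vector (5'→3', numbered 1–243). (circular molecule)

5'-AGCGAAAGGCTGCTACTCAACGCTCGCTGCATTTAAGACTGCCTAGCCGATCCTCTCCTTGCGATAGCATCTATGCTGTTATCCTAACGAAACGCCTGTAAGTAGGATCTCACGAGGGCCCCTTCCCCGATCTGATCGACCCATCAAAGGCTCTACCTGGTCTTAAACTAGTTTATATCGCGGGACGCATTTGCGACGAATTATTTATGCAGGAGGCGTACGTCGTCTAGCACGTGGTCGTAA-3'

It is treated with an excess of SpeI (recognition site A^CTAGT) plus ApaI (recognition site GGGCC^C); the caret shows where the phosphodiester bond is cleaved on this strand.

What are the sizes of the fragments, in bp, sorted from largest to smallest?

The SpeI site (ACTAGT) starts at position 167.
SpeI cuts after the first base of each site, so after position 167.
The ApaI site (GGGCCC) starts at position 116.
ApaI cuts after base 5 of each site (before the last base), so after position 120.
Combined cut positions: 120, 167.
Circular molecule, 2 cuts → 2 fragments:
  121–167 → 47 bp
  168–243 then 1–120 → 76 + 120 = 196 bp
Sorted largest to smallest: 196, 47 bp.

196, 47 bp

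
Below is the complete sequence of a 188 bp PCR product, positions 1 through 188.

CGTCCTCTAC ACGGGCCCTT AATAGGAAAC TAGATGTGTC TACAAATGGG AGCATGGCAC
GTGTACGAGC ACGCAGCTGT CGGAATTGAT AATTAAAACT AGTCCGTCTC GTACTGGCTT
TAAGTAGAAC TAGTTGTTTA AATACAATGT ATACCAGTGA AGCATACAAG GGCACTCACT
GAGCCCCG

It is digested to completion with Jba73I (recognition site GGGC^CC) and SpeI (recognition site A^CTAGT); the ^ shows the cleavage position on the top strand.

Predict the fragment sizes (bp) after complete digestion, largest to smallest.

82, 59, 31, 16 bp

The Jba73I site (GGGCCC) starts at position 13.
Jba73I cuts after base 4 of each site, so after position 16.
SpeI sites (ACTAGT) start at positions 98, 129.
SpeI cuts after the first base of each site, so after positions 98, 129.
Combined cut positions: 16, 98, 129.
Linear molecule, 3 cuts → 4 fragments:
  1–16 → 16 bp
  17–98 → 82 bp
  99–129 → 31 bp
  130–188 → 59 bp
Sorted largest to smallest: 82, 59, 31, 16 bp.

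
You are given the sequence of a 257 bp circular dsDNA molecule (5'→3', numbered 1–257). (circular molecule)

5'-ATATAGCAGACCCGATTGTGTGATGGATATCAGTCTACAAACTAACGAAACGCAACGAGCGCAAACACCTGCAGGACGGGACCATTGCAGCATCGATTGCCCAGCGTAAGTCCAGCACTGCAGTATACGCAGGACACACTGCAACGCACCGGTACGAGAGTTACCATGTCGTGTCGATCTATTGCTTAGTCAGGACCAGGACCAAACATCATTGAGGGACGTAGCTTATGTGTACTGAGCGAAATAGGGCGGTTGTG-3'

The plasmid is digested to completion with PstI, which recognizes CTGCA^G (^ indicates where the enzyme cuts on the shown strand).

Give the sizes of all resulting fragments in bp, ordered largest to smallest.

PstI sites (CTGCAG) start at positions 69, 118.
PstI cuts after base 5 of each site (before the last base), so after positions 73, 122.
Circular molecule, 2 cuts → 2 fragments:
  74–122 → 49 bp
  123–257 then 1–73 → 135 + 73 = 208 bp
Sorted largest to smallest: 208, 49 bp.

208, 49 bp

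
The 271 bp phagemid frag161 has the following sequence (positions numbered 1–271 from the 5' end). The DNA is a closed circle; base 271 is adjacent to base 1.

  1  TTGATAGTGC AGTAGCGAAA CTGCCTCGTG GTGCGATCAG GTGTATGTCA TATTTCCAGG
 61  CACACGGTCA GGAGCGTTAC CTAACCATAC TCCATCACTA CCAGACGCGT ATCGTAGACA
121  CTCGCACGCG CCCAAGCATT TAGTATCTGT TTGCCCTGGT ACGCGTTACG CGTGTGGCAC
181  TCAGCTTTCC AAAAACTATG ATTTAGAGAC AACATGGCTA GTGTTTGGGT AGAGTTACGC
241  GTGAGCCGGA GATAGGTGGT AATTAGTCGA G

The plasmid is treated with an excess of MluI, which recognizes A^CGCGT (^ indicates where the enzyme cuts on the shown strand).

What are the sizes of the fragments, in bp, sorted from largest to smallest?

139, 69, 56, 7 bp

MluI sites (ACGCGT) start at positions 105, 161, 168, 237.
MluI cuts after the first base of each site, so after positions 105, 161, 168, 237.
Circular molecule, 4 cuts → 4 fragments:
  106–161 → 56 bp
  162–168 → 7 bp
  169–237 → 69 bp
  238–271 then 1–105 → 34 + 105 = 139 bp
Sorted largest to smallest: 139, 69, 56, 7 bp.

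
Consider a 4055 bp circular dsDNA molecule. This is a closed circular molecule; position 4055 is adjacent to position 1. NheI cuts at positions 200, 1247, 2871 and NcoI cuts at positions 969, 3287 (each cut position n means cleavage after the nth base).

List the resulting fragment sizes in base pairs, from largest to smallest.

Combined cut positions (sorted): 200, 969, 1247, 2871, 3287.
Circular molecule, 5 cuts → 5 fragments:
  969 − 200 = 769 bp
  1247 − 969 = 278 bp
  2871 − 1247 = 1624 bp
  3287 − 2871 = 416 bp
  wrap: 4055 − 3287 + 200 = 968 bp
Sorted largest to smallest: 1624, 968, 769, 416, 278 bp.

1624, 968, 769, 416, 278 bp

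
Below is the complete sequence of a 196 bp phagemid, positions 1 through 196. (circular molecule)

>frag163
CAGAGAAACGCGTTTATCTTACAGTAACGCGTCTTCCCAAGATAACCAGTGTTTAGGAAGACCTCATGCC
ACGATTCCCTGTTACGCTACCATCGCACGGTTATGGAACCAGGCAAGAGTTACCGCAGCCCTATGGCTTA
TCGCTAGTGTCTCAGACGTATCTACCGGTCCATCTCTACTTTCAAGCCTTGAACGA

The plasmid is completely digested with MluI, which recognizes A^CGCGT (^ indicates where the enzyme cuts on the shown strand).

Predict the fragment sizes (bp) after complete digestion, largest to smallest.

MluI sites (ACGCGT) start at positions 8, 27.
MluI cuts after the first base of each site, so after positions 8, 27.
Circular molecule, 2 cuts → 2 fragments:
  9–27 → 19 bp
  28–196 then 1–8 → 169 + 8 = 177 bp
Sorted largest to smallest: 177, 19 bp.

177, 19 bp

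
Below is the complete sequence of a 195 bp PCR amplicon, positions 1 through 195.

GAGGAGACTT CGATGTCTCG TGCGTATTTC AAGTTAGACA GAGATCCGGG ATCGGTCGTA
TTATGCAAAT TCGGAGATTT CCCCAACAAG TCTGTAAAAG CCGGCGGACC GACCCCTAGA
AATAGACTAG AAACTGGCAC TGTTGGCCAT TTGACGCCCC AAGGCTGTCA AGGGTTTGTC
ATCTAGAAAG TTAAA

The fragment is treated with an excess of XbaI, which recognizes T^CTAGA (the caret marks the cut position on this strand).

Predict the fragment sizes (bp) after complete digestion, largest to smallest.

182, 13 bp

The XbaI site (TCTAGA) starts at position 182.
XbaI cuts after the first base of each site, so after position 182.
Linear molecule, 1 cut → 2 fragments:
  1–182 → 182 bp
  183–195 → 13 bp
Sorted largest to smallest: 182, 13 bp.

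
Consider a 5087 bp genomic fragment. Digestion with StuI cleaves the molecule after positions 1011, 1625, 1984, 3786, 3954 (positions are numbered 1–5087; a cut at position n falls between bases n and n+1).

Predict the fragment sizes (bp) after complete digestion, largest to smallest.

1802, 1133, 1011, 614, 359, 168 bp

Linear molecule, 5 cuts → 6 fragments:
  1011 − 0 = 1011 bp
  1625 − 1011 = 614 bp
  1984 − 1625 = 359 bp
  3786 − 1984 = 1802 bp
  3954 − 3786 = 168 bp
  5087 − 3954 = 1133 bp
Sorted largest to smallest: 1802, 1133, 1011, 614, 359, 168 bp.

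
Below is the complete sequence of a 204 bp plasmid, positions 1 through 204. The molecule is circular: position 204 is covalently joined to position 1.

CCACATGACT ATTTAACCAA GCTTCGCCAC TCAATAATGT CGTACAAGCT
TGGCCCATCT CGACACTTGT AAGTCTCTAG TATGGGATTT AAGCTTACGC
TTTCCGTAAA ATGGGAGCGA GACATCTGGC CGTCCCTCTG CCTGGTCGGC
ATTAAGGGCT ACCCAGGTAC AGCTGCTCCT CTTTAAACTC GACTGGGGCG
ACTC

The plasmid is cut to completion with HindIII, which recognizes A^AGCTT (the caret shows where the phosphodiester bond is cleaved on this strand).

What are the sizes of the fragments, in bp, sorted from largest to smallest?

HindIII sites (AAGCTT) start at positions 19, 46, 91.
HindIII cuts after the first base of each site, so after positions 19, 46, 91.
Circular molecule, 3 cuts → 3 fragments:
  20–46 → 27 bp
  47–91 → 45 bp
  92–204 then 1–19 → 113 + 19 = 132 bp
Sorted largest to smallest: 132, 45, 27 bp.

132, 45, 27 bp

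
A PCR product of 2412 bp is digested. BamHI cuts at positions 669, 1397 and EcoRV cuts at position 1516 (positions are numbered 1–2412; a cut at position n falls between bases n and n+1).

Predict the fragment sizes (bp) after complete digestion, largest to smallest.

Combined cut positions (sorted): 669, 1397, 1516.
Linear molecule, 3 cuts → 4 fragments:
  669 − 0 = 669 bp
  1397 − 669 = 728 bp
  1516 − 1397 = 119 bp
  2412 − 1516 = 896 bp
Sorted largest to smallest: 896, 728, 669, 119 bp.

896, 728, 669, 119 bp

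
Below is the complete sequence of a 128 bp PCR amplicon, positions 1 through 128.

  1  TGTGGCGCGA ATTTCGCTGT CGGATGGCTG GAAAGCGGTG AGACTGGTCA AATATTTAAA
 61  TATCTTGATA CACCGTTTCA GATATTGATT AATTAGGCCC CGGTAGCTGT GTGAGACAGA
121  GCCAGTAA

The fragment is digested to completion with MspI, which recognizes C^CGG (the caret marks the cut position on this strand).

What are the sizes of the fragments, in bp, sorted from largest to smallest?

The MspI site (CCGG) starts at position 100.
MspI cuts after the first base of each site, so after position 100.
Linear molecule, 1 cut → 2 fragments:
  1–100 → 100 bp
  101–128 → 28 bp
Sorted largest to smallest: 100, 28 bp.

100, 28 bp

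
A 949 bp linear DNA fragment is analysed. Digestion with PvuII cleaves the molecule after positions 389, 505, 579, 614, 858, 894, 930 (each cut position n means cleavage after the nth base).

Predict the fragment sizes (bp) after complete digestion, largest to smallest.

Linear molecule, 7 cuts → 8 fragments:
  389 − 0 = 389 bp
  505 − 389 = 116 bp
  579 − 505 = 74 bp
  614 − 579 = 35 bp
  858 − 614 = 244 bp
  894 − 858 = 36 bp
  930 − 894 = 36 bp
  949 − 930 = 19 bp
Sorted largest to smallest: 389, 244, 116, 74, 36, 36, 35, 19 bp.

389, 244, 116, 74, 36, 36, 35, 19 bp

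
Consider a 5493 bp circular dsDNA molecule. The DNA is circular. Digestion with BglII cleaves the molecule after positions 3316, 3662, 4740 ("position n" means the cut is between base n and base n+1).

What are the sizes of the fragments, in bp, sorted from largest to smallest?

Circular molecule, 3 cuts → 3 fragments:
  3662 − 3316 = 346 bp
  4740 − 3662 = 1078 bp
  wrap: 5493 − 4740 + 3316 = 4069 bp
Sorted largest to smallest: 4069, 1078, 346 bp.

4069, 1078, 346 bp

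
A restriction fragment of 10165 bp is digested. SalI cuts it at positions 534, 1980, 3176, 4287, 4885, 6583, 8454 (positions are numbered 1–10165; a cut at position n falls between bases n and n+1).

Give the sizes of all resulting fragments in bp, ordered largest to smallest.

Linear molecule, 7 cuts → 8 fragments:
  534 − 0 = 534 bp
  1980 − 534 = 1446 bp
  3176 − 1980 = 1196 bp
  4287 − 3176 = 1111 bp
  4885 − 4287 = 598 bp
  6583 − 4885 = 1698 bp
  8454 − 6583 = 1871 bp
  10165 − 8454 = 1711 bp
Sorted largest to smallest: 1871, 1711, 1698, 1446, 1196, 1111, 598, 534 bp.

1871, 1711, 1698, 1446, 1196, 1111, 598, 534 bp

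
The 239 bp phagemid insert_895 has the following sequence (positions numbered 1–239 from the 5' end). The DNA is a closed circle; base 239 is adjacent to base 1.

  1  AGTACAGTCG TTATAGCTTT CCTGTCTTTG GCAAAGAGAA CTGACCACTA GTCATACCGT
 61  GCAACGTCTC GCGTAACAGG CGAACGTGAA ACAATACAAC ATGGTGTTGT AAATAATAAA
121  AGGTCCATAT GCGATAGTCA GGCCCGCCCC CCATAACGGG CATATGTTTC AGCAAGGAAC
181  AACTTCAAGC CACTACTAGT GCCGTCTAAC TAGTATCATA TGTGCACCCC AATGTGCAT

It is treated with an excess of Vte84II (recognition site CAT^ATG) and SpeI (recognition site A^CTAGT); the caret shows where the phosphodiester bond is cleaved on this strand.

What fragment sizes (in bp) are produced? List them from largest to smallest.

Vte84II sites (CATATG) start at positions 126, 161, 217.
Vte84II cuts after base 3 of each site, so after positions 128, 163, 219.
SpeI sites (ACTAGT) start at positions 47, 195, 209.
SpeI cuts after the first base of each site, so after positions 47, 195, 209.
Combined cut positions: 47, 128, 163, 195, 209, 219.
Circular molecule, 6 cuts → 6 fragments:
  48–128 → 81 bp
  129–163 → 35 bp
  164–195 → 32 bp
  196–209 → 14 bp
  210–219 → 10 bp
  220–239 then 1–47 → 20 + 47 = 67 bp
Sorted largest to smallest: 81, 67, 35, 32, 14, 10 bp.

81, 67, 35, 32, 14, 10 bp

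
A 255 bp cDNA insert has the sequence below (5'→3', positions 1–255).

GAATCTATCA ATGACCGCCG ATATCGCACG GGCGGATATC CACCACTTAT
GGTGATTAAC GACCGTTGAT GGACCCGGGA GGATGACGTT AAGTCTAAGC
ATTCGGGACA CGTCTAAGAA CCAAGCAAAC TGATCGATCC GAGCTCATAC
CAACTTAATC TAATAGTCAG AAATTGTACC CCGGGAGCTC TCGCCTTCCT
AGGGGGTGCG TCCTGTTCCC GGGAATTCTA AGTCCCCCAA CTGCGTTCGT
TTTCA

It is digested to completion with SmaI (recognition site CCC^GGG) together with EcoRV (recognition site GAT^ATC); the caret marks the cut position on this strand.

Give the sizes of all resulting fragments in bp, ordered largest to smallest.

106, 39, 38, 35, 22, 15 bp

SmaI sites (CCCGGG) start at positions 74, 180, 218.
SmaI cuts after base 3 of each site, so after positions 76, 182, 220.
EcoRV sites (GATATC) start at positions 20, 35.
EcoRV cuts after base 3 of each site, so after positions 22, 37.
Combined cut positions: 22, 37, 76, 182, 220.
Linear molecule, 5 cuts → 6 fragments:
  1–22 → 22 bp
  23–37 → 15 bp
  38–76 → 39 bp
  77–182 → 106 bp
  183–220 → 38 bp
  221–255 → 35 bp
Sorted largest to smallest: 106, 39, 38, 35, 22, 15 bp.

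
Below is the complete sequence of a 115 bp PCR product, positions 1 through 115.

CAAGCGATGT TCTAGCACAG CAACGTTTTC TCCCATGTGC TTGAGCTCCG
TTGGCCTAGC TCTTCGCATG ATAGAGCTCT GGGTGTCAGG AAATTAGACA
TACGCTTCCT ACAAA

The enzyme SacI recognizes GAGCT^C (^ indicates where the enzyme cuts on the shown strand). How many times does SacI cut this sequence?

2

GAGCTC occurs starting at positions 43, 74.
SacI cuts at 2 sites.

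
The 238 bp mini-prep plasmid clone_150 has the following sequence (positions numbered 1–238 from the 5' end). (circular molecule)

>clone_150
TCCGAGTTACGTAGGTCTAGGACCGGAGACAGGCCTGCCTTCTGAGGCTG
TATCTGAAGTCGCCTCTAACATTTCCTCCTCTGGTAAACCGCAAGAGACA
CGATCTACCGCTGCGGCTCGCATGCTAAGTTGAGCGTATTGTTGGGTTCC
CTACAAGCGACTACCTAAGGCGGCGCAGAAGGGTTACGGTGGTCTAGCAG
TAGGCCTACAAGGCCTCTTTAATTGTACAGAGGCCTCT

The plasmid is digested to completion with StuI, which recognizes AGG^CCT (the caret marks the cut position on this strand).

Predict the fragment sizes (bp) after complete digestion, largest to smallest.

171, 38, 20, 9 bp

StuI sites (AGGCCT) start at positions 31, 202, 211, 231.
StuI cuts after base 3 of each site, so after positions 33, 204, 213, 233.
Circular molecule, 4 cuts → 4 fragments:
  34–204 → 171 bp
  205–213 → 9 bp
  214–233 → 20 bp
  234–238 then 1–33 → 5 + 33 = 38 bp
Sorted largest to smallest: 171, 38, 20, 9 bp.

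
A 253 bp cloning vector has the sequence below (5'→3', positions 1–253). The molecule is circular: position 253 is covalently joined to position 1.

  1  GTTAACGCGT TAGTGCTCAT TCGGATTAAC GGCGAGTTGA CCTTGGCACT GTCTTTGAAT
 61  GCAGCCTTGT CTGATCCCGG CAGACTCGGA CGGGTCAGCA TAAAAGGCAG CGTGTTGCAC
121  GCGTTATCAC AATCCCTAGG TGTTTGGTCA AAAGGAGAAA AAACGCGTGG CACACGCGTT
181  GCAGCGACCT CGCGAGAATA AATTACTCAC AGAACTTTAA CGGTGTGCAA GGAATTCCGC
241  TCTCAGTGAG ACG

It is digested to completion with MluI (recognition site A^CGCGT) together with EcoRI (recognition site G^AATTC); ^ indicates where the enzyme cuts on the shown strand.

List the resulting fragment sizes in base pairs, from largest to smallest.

MluI sites (ACGCGT) start at positions 5, 119, 163, 174.
MluI cuts after the first base of each site, so after positions 5, 119, 163, 174.
The EcoRI site (GAATTC) starts at position 232.
EcoRI cuts after the first base of each site, so after position 232.
Combined cut positions: 5, 119, 163, 174, 232.
Circular molecule, 5 cuts → 5 fragments:
  6–119 → 114 bp
  120–163 → 44 bp
  164–174 → 11 bp
  175–232 → 58 bp
  233–253 then 1–5 → 21 + 5 = 26 bp
Sorted largest to smallest: 114, 58, 44, 26, 11 bp.

114, 58, 44, 26, 11 bp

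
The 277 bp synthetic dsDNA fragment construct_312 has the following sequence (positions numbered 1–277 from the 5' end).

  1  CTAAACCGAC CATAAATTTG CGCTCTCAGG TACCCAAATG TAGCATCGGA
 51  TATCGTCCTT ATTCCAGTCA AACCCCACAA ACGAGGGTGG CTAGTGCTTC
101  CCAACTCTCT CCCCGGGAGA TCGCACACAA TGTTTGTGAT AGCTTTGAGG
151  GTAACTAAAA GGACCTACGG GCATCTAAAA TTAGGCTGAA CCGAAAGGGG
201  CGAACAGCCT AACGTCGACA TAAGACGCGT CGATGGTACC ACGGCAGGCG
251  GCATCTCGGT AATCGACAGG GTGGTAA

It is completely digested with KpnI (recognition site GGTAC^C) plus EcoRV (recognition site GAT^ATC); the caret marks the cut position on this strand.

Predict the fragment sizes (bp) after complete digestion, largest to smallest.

188, 38, 33, 18 bp

KpnI sites (GGTACC) start at positions 29, 235.
KpnI cuts after base 5 of each site (before the last base), so after positions 33, 239.
The EcoRV site (GATATC) starts at position 49.
EcoRV cuts after base 3 of each site, so after position 51.
Combined cut positions: 33, 51, 239.
Linear molecule, 3 cuts → 4 fragments:
  1–33 → 33 bp
  34–51 → 18 bp
  52–239 → 188 bp
  240–277 → 38 bp
Sorted largest to smallest: 188, 38, 33, 18 bp.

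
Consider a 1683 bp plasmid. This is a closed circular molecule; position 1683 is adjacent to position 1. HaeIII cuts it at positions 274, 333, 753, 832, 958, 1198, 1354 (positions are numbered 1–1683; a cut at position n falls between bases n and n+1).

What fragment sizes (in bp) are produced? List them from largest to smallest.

Circular molecule, 7 cuts → 7 fragments:
  333 − 274 = 59 bp
  753 − 333 = 420 bp
  832 − 753 = 79 bp
  958 − 832 = 126 bp
  1198 − 958 = 240 bp
  1354 − 1198 = 156 bp
  wrap: 1683 − 1354 + 274 = 603 bp
Sorted largest to smallest: 603, 420, 240, 156, 126, 79, 59 bp.

603, 420, 240, 156, 126, 79, 59 bp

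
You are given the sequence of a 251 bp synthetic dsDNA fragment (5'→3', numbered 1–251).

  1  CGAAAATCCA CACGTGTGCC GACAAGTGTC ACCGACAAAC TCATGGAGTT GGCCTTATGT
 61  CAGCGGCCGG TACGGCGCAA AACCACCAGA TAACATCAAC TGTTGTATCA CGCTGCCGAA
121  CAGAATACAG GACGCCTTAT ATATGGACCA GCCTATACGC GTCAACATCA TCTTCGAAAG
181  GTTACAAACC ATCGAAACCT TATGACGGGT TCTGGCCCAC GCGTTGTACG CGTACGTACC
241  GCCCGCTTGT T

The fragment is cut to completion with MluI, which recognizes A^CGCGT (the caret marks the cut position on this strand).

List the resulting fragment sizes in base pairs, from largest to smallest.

157, 62, 23, 9 bp

MluI sites (ACGCGT) start at positions 157, 219, 228.
MluI cuts after the first base of each site, so after positions 157, 219, 228.
Linear molecule, 3 cuts → 4 fragments:
  1–157 → 157 bp
  158–219 → 62 bp
  220–228 → 9 bp
  229–251 → 23 bp
Sorted largest to smallest: 157, 62, 23, 9 bp.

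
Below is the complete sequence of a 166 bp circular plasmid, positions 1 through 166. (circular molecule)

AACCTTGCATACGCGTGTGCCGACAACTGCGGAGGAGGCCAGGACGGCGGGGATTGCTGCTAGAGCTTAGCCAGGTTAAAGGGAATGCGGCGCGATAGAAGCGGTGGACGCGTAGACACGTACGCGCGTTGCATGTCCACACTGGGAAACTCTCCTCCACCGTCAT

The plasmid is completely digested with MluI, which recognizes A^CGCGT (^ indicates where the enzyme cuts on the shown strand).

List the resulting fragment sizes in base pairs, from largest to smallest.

97, 69 bp

MluI sites (ACGCGT) start at positions 11, 108.
MluI cuts after the first base of each site, so after positions 11, 108.
Circular molecule, 2 cuts → 2 fragments:
  12–108 → 97 bp
  109–166 then 1–11 → 58 + 11 = 69 bp
Sorted largest to smallest: 97, 69 bp.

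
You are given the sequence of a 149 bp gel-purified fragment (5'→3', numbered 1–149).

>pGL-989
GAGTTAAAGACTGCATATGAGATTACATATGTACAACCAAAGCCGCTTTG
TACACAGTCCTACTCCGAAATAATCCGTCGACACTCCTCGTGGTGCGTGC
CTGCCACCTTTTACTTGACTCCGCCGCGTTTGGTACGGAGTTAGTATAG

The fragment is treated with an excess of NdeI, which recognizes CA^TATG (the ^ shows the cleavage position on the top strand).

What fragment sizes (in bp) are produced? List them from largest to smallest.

122, 15, 12 bp

NdeI sites (CATATG) start at positions 14, 26.
NdeI cuts after base 2 of each site, so after positions 15, 27.
Linear molecule, 2 cuts → 3 fragments:
  1–15 → 15 bp
  16–27 → 12 bp
  28–149 → 122 bp
Sorted largest to smallest: 122, 15, 12 bp.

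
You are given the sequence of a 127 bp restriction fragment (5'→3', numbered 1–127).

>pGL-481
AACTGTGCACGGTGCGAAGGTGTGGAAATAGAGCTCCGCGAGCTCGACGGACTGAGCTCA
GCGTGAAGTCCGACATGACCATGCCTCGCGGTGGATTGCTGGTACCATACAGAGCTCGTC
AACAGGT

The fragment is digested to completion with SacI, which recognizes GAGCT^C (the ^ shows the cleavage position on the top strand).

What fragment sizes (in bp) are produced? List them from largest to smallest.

58, 35, 14, 11, 9 bp

SacI sites (GAGCTC) start at positions 31, 40, 54, 112.
SacI cuts after base 5 of each site (before the last base), so after positions 35, 44, 58, 116.
Linear molecule, 4 cuts → 5 fragments:
  1–35 → 35 bp
  36–44 → 9 bp
  45–58 → 14 bp
  59–116 → 58 bp
  117–127 → 11 bp
Sorted largest to smallest: 58, 35, 14, 11, 9 bp.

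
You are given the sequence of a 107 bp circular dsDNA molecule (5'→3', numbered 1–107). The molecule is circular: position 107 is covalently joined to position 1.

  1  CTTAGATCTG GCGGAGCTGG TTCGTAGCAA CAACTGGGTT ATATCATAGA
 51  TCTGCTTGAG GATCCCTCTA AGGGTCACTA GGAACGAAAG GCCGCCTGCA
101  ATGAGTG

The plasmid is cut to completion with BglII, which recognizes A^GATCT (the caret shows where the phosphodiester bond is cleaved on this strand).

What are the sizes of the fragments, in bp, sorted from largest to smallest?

BglII sites (AGATCT) start at positions 4, 48.
BglII cuts after the first base of each site, so after positions 4, 48.
Circular molecule, 2 cuts → 2 fragments:
  5–48 → 44 bp
  49–107 then 1–4 → 59 + 4 = 63 bp
Sorted largest to smallest: 63, 44 bp.

63, 44 bp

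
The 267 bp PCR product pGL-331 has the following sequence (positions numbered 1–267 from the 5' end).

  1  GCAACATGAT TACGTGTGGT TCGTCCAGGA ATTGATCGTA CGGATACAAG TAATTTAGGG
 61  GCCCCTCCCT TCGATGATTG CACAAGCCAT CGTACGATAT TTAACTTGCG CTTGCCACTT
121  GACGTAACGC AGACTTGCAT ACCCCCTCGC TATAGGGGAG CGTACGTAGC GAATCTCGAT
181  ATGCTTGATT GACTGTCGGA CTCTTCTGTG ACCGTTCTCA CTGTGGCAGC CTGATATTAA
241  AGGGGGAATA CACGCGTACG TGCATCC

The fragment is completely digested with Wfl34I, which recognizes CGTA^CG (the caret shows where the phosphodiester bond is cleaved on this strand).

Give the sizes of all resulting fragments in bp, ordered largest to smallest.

94, 70, 54, 40, 9 bp

Wfl34I sites (CGTACG) start at positions 37, 91, 161, 255.
Wfl34I cuts after base 4 of each site, so after positions 40, 94, 164, 258.
Linear molecule, 4 cuts → 5 fragments:
  1–40 → 40 bp
  41–94 → 54 bp
  95–164 → 70 bp
  165–258 → 94 bp
  259–267 → 9 bp
Sorted largest to smallest: 94, 70, 54, 40, 9 bp.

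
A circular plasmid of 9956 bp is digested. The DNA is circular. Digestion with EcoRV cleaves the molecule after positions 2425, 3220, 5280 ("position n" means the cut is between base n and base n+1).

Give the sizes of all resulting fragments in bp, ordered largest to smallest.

Circular molecule, 3 cuts → 3 fragments:
  3220 − 2425 = 795 bp
  5280 − 3220 = 2060 bp
  wrap: 9956 − 5280 + 2425 = 7101 bp
Sorted largest to smallest: 7101, 2060, 795 bp.

7101, 2060, 795 bp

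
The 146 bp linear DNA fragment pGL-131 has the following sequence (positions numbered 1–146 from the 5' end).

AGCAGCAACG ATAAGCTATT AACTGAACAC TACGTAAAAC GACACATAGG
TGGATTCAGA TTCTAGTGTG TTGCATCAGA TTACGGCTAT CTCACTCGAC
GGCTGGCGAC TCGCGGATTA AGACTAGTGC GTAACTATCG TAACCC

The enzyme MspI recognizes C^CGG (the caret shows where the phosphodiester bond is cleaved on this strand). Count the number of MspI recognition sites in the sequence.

0

No occurrence of CCGG is present in the sequence.
MspI does not cut: 0 sites.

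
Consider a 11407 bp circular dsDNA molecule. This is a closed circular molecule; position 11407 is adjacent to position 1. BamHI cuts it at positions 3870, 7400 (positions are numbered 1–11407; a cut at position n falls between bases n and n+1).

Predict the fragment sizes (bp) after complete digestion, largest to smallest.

Circular molecule, 2 cuts → 2 fragments:
  7400 − 3870 = 3530 bp
  wrap: 11407 − 7400 + 3870 = 7877 bp
Sorted largest to smallest: 7877, 3530 bp.

7877, 3530 bp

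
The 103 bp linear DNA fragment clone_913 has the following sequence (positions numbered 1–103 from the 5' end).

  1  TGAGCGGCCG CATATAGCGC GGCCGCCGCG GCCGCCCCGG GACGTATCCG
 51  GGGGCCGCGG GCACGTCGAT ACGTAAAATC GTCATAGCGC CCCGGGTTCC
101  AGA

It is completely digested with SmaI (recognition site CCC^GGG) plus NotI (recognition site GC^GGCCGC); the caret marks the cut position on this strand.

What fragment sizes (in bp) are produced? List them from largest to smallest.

55, 15, 10, 9, 9, 5 bp

SmaI sites (CCCGGG) start at positions 36, 91.
SmaI cuts after base 3 of each site, so after positions 38, 93.
NotI sites (GCGGCCGC) start at positions 4, 19, 28.
NotI cuts after base 2 of each site, so after positions 5, 20, 29.
Combined cut positions: 5, 20, 29, 38, 93.
Linear molecule, 5 cuts → 6 fragments:
  1–5 → 5 bp
  6–20 → 15 bp
  21–29 → 9 bp
  30–38 → 9 bp
  39–93 → 55 bp
  94–103 → 10 bp
Sorted largest to smallest: 55, 15, 10, 9, 9, 5 bp.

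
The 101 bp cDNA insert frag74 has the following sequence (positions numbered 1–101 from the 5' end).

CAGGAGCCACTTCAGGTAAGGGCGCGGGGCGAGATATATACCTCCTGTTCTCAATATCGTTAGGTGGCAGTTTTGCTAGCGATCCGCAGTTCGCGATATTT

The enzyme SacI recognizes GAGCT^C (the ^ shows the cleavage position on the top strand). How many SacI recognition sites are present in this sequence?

0

No occurrence of GAGCTC is present in the sequence.
SacI does not cut: 0 sites.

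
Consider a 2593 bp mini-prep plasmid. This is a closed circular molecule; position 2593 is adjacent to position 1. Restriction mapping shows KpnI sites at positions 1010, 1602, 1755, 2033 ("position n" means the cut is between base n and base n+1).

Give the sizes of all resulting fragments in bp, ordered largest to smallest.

1570, 592, 278, 153 bp

Circular molecule, 4 cuts → 4 fragments:
  1602 − 1010 = 592 bp
  1755 − 1602 = 153 bp
  2033 − 1755 = 278 bp
  wrap: 2593 − 2033 + 1010 = 1570 bp
Sorted largest to smallest: 1570, 592, 278, 153 bp.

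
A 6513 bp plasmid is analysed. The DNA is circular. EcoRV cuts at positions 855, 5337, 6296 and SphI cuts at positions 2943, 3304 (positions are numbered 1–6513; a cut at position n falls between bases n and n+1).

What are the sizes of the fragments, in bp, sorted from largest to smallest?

2088, 2033, 1072, 959, 361 bp

Combined cut positions (sorted): 855, 2943, 3304, 5337, 6296.
Circular molecule, 5 cuts → 5 fragments:
  2943 − 855 = 2088 bp
  3304 − 2943 = 361 bp
  5337 − 3304 = 2033 bp
  6296 − 5337 = 959 bp
  wrap: 6513 − 6296 + 855 = 1072 bp
Sorted largest to smallest: 2088, 2033, 1072, 959, 361 bp.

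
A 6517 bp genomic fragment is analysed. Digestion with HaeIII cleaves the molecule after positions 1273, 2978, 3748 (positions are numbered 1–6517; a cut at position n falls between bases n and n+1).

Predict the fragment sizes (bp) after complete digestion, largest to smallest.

Linear molecule, 3 cuts → 4 fragments:
  1273 − 0 = 1273 bp
  2978 − 1273 = 1705 bp
  3748 − 2978 = 770 bp
  6517 − 3748 = 2769 bp
Sorted largest to smallest: 2769, 1705, 1273, 770 bp.

2769, 1705, 1273, 770 bp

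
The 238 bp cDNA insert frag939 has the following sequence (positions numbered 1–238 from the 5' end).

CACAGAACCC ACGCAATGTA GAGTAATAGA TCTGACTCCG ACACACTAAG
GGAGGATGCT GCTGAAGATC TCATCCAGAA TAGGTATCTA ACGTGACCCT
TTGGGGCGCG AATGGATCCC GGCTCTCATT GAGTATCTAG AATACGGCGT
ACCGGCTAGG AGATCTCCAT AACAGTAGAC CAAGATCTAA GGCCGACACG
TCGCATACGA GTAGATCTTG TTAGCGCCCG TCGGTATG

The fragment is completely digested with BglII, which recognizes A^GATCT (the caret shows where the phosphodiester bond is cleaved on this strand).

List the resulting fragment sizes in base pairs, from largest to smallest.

95, 38, 30, 28, 25, 22 bp

BglII sites (AGATCT) start at positions 28, 66, 161, 183, 213.
BglII cuts after the first base of each site, so after positions 28, 66, 161, 183, 213.
Linear molecule, 5 cuts → 6 fragments:
  1–28 → 28 bp
  29–66 → 38 bp
  67–161 → 95 bp
  162–183 → 22 bp
  184–213 → 30 bp
  214–238 → 25 bp
Sorted largest to smallest: 95, 38, 30, 28, 25, 22 bp.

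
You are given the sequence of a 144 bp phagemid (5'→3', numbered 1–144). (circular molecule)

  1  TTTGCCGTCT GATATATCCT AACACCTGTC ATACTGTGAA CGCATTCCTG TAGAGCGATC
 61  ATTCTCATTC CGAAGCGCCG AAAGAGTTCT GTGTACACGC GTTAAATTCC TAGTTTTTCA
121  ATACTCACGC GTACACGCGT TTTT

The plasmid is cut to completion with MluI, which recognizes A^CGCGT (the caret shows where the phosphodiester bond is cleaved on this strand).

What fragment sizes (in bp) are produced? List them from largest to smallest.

106, 30, 8 bp

MluI sites (ACGCGT) start at positions 97, 127, 135.
MluI cuts after the first base of each site, so after positions 97, 127, 135.
Circular molecule, 3 cuts → 3 fragments:
  98–127 → 30 bp
  128–135 → 8 bp
  136–144 then 1–97 → 9 + 97 = 106 bp
Sorted largest to smallest: 106, 30, 8 bp.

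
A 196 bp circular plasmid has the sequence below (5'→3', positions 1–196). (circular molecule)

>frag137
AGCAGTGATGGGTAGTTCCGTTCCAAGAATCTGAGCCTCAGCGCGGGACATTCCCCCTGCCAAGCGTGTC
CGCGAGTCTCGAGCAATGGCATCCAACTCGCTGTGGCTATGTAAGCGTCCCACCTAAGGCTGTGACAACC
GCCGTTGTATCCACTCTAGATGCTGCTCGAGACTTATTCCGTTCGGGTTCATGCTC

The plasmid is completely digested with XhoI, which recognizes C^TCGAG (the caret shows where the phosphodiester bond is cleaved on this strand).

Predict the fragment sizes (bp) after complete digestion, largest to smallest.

108, 88 bp

XhoI sites (CTCGAG) start at positions 78, 166.
XhoI cuts after the first base of each site, so after positions 78, 166.
Circular molecule, 2 cuts → 2 fragments:
  79–166 → 88 bp
  167–196 then 1–78 → 30 + 78 = 108 bp
Sorted largest to smallest: 108, 88 bp.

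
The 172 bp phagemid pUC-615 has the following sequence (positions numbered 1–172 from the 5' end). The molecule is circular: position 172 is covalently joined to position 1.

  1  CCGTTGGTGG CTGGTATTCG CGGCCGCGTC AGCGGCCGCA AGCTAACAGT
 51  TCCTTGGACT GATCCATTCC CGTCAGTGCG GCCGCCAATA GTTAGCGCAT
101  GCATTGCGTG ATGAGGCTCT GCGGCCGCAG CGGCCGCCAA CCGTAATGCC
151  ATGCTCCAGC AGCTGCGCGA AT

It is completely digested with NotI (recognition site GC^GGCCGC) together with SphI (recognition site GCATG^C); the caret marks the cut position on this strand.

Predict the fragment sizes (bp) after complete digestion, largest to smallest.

NotI sites (GCGGCCGC) start at positions 20, 32, 78, 121, 130.
NotI cuts after base 2 of each site, so after positions 21, 33, 79, 122, 131.
The SphI site (GCATGC) starts at position 97.
SphI cuts after base 5 of each site (before the last base), so after position 101.
Combined cut positions: 21, 33, 79, 101, 122, 131.
Circular molecule, 6 cuts → 6 fragments:
  22–33 → 12 bp
  34–79 → 46 bp
  80–101 → 22 bp
  102–122 → 21 bp
  123–131 → 9 bp
  132–172 then 1–21 → 41 + 21 = 62 bp
Sorted largest to smallest: 62, 46, 22, 21, 12, 9 bp.

62, 46, 22, 21, 12, 9 bp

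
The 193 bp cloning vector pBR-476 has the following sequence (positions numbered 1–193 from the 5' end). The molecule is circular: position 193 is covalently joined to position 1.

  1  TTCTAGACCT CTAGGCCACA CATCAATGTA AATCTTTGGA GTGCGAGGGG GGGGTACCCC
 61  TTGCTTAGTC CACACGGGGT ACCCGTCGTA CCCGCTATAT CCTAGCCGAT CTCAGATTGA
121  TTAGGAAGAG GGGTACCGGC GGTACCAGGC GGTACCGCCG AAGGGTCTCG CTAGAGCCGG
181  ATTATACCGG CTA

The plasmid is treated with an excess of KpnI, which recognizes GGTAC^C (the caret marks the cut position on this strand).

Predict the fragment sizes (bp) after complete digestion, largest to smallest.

KpnI sites (GGTACC) start at positions 53, 78, 132, 141, 151.
KpnI cuts after base 5 of each site (before the last base), so after positions 57, 82, 136, 145, 155.
Circular molecule, 5 cuts → 5 fragments:
  58–82 → 25 bp
  83–136 → 54 bp
  137–145 → 9 bp
  146–155 → 10 bp
  156–193 then 1–57 → 38 + 57 = 95 bp
Sorted largest to smallest: 95, 54, 25, 10, 9 bp.

95, 54, 25, 10, 9 bp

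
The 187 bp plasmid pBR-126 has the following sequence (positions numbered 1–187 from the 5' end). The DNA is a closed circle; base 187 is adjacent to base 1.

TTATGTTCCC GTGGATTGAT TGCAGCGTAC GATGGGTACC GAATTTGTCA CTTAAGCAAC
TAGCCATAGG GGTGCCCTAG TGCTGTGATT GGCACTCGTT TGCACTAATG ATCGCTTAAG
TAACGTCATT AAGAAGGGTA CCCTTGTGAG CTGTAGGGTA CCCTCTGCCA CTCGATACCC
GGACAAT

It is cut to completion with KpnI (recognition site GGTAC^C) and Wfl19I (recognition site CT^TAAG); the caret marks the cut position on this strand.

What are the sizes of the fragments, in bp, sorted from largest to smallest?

KpnI sites (GGTACC) start at positions 35, 137, 157.
KpnI cuts after base 5 of each site (before the last base), so after positions 39, 141, 161.
Wfl19I sites (CTTAAG) start at positions 51, 115.
Wfl19I cuts after base 2 of each site, so after positions 52, 116.
Combined cut positions: 39, 52, 116, 141, 161.
Circular molecule, 5 cuts → 5 fragments:
  40–52 → 13 bp
  53–116 → 64 bp
  117–141 → 25 bp
  142–161 → 20 bp
  162–187 then 1–39 → 26 + 39 = 65 bp
Sorted largest to smallest: 65, 64, 25, 20, 13 bp.

65, 64, 25, 20, 13 bp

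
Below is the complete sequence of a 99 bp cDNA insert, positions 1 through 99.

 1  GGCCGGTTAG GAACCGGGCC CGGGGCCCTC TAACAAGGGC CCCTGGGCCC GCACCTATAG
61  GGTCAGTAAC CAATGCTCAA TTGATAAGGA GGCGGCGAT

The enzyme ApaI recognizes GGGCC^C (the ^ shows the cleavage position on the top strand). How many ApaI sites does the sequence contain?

4

GGGCCC occurs starting at positions 16, 23, 37, 45.
ApaI cuts at 4 sites.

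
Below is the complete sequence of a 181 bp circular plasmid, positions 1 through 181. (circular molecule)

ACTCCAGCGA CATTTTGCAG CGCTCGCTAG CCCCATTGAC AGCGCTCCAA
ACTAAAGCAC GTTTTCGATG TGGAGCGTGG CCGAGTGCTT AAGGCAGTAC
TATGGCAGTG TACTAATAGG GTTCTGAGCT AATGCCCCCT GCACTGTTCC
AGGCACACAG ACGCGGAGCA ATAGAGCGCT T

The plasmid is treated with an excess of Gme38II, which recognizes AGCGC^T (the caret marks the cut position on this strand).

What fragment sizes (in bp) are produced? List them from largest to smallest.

Gme38II sites (AGCGCT) start at positions 19, 41, 175.
Gme38II cuts after base 5 of each site (before the last base), so after positions 23, 45, 179.
Circular molecule, 3 cuts → 3 fragments:
  24–45 → 22 bp
  46–179 → 134 bp
  180–181 then 1–23 → 2 + 23 = 25 bp
Sorted largest to smallest: 134, 25, 22 bp.

134, 25, 22 bp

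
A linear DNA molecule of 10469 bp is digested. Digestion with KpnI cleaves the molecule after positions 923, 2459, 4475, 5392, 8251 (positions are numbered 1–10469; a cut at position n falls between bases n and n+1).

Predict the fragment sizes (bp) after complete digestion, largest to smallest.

2859, 2218, 2016, 1536, 923, 917 bp

Linear molecule, 5 cuts → 6 fragments:
  923 − 0 = 923 bp
  2459 − 923 = 1536 bp
  4475 − 2459 = 2016 bp
  5392 − 4475 = 917 bp
  8251 − 5392 = 2859 bp
  10469 − 8251 = 2218 bp
Sorted largest to smallest: 2859, 2218, 2016, 1536, 923, 917 bp.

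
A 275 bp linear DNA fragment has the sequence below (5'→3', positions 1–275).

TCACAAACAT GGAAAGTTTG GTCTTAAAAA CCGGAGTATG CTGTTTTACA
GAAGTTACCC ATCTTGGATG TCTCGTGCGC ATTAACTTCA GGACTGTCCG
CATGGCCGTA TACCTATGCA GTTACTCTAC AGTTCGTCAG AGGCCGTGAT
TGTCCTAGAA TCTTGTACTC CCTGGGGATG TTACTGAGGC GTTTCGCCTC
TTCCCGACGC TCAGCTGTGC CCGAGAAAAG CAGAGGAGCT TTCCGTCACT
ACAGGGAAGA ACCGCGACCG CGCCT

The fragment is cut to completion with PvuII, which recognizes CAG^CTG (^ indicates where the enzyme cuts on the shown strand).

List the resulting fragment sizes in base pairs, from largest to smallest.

214, 61 bp

The PvuII site (CAGCTG) starts at position 212.
PvuII cuts after base 3 of each site, so after position 214.
Linear molecule, 1 cut → 2 fragments:
  1–214 → 214 bp
  215–275 → 61 bp
Sorted largest to smallest: 214, 61 bp.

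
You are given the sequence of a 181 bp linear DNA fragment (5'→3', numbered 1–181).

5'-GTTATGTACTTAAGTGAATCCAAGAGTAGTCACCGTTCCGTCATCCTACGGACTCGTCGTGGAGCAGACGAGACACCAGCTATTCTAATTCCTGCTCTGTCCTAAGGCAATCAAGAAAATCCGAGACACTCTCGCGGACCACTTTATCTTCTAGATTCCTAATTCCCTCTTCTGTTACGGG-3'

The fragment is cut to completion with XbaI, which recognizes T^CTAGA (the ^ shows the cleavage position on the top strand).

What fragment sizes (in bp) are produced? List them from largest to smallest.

150, 31 bp

The XbaI site (TCTAGA) starts at position 150.
XbaI cuts after the first base of each site, so after position 150.
Linear molecule, 1 cut → 2 fragments:
  1–150 → 150 bp
  151–181 → 31 bp
Sorted largest to smallest: 150, 31 bp.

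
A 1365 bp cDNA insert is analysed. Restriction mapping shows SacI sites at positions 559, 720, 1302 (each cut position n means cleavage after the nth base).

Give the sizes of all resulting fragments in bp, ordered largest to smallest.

Linear molecule, 3 cuts → 4 fragments:
  559 − 0 = 559 bp
  720 − 559 = 161 bp
  1302 − 720 = 582 bp
  1365 − 1302 = 63 bp
Sorted largest to smallest: 582, 559, 161, 63 bp.

582, 559, 161, 63 bp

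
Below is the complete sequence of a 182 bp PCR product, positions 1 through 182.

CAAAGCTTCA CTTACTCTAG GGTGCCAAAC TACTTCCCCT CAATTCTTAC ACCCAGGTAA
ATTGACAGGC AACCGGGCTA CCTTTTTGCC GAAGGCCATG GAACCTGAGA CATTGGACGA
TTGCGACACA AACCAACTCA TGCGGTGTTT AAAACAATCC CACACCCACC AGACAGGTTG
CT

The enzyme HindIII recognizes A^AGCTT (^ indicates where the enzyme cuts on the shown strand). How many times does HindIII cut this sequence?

1

AAGCTT occurs starting at position 3.
HindIII cuts at 1 site.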